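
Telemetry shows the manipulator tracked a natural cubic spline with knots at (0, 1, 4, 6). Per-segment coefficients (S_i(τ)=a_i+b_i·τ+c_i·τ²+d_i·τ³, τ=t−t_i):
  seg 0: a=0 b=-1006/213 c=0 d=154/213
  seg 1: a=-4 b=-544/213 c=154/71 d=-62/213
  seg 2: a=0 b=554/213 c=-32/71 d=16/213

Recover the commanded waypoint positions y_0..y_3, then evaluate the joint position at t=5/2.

y_0=0 y_1=-4 y_2=0 y_3=4
S(5/2) = -1117/284

y_0 = S_0(0) = a_0 = 0
y_1 = S_1(0) = a_1 = -4
y_2 = S_2(0) = a_2 = 0
y_3 = S_2(2) = 4
t_q=5/2 is in segment 1 (τ=3/2); S_1(τ)=-1117/284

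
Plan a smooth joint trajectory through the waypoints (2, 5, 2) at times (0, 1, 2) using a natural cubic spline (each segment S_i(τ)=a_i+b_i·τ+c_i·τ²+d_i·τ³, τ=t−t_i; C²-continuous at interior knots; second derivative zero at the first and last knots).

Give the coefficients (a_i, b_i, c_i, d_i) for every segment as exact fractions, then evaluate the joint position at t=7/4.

Δ: Δ0=3, Δ1=-3
row 1: diag=4, rhs=-36; c'=1/4, d'=-9
back: M1=-9
M: M0=0, M1=-9, M2=0
seg 0: a=2, c=M0/2=0, d=(M1−M0)/(6·1)=-3/2, b=Δ0−h0·(2M0+M1)/6=9/2
seg 1: a=5, c=M1/2=-9/2, d=(M2−M1)/(6·1)=3/2, b=Δ1−h1·(2M1+M2)/6=0
t_q=7/4 → seg 1, τ=3/4; S=5+0·τ+-9/2·τ²+3/2·τ³=397/128

  seg 0: a=2 b=9/2 c=0 d=-3/2
  seg 1: a=5 b=0 c=-9/2 d=3/2
S(7/4) = 397/128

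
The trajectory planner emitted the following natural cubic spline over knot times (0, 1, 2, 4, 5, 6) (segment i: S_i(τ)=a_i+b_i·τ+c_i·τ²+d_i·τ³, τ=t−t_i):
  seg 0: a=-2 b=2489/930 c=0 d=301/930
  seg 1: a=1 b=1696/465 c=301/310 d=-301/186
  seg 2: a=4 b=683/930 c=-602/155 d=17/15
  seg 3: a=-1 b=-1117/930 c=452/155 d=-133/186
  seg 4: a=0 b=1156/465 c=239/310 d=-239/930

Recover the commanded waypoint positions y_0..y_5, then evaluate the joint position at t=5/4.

y_0 = S_0(0) = a_0 = -2
y_1 = S_1(0) = a_1 = 1
y_2 = S_2(0) = a_2 = 4
y_3 = S_3(0) = a_3 = -1
y_4 = S_4(0) = a_4 = 0
y_5 = S_4(1) = 3
t_q=5/4 is in segment 1 (τ=1/4); S_1(τ)=38633/19840

y_0=-2 y_1=1 y_2=4 y_3=-1 y_4=0 y_5=3
S(5/4) = 38633/19840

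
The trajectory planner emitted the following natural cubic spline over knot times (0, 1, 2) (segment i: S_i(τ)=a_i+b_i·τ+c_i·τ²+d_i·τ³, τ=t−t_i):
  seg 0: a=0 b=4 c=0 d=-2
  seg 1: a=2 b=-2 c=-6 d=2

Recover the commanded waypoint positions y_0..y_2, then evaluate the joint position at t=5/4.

y_0=0 y_1=2 y_2=-4
S(5/4) = 37/32

y_0 = S_0(0) = a_0 = 0
y_1 = S_1(0) = a_1 = 2
y_2 = S_1(1) = -4
t_q=5/4 is in segment 1 (τ=1/4); S_1(τ)=37/32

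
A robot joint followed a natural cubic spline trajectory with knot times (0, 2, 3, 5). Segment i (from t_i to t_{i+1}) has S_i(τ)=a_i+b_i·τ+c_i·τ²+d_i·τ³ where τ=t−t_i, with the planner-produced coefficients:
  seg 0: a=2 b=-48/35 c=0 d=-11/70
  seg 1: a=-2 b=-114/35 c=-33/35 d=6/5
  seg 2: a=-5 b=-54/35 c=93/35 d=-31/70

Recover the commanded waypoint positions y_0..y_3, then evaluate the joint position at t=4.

y_0 = S_0(0) = a_0 = 2
y_1 = S_1(0) = a_1 = -2
y_2 = S_2(0) = a_2 = -5
y_3 = S_2(2) = -1
t_q=4 is in segment 2 (τ=1); S_2(τ)=-303/70

y_0=2 y_1=-2 y_2=-5 y_3=-1
S(4) = -303/70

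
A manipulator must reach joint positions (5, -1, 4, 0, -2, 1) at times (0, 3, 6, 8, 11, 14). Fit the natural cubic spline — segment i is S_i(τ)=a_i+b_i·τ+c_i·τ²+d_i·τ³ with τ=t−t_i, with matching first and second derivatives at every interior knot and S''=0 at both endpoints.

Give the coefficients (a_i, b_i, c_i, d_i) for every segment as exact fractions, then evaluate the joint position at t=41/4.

  seg 0: a=5 b=-4337/1305 c=0 d=1727/11745
  seg 1: a=-1 b=844/1305 c=1727/1305 d=-770/2349
  seg 2: a=4 b=-344/1305 c=-2123/1305 d=11/29
  seg 3: a=0 b=-2896/1305 c=847/1305 d=-103/2349
  seg 4: a=-2 b=641/1305 c=332/1305 d=-332/11745
S(41/4) = -20479/9280

Δ: Δ0=-2, Δ1=5/3, Δ2=-2, Δ3=-2/3, Δ4=1
row 1: diag=12, rhs=22; c'=1/4, d'=11/6
row 2: denom=10−3·1/4=37/4; d'=(-22−3·11/6)/(37/4)=-110/37
row 3: denom=10−2·8/37=354/37; d'=(8−2·-110/37)/(354/37)=86/59
row 4: denom=12−3·37/118=1305/118; d'=(10−3·86/59)/(1305/118)=664/1305
back: M4=664/1305
back: M3=86/59−37/118·664/1305=1694/1305
back: M2=-110/37−8/37·1694/1305=-4246/1305
back: M1=11/6−1/4·-4246/1305=3454/1305
M: M0=0, M1=3454/1305, M2=-4246/1305, M3=1694/1305, M4=664/1305, M5=0
seg 0: a=5, c=M0/2=0, d=(M1−M0)/(6·3)=1727/11745, b=Δ0−h0·(2M0+M1)/6=-4337/1305
seg 1: a=-1, c=M1/2=1727/1305, d=(M2−M1)/(6·3)=-770/2349, b=Δ1−h1·(2M1+M2)/6=844/1305
seg 2: a=4, c=M2/2=-2123/1305, d=(M3−M2)/(6·2)=11/29, b=Δ2−h2·(2M2+M3)/6=-344/1305
seg 3: a=0, c=M3/2=847/1305, d=(M4−M3)/(6·3)=-103/2349, b=Δ3−h3·(2M3+M4)/6=-2896/1305
seg 4: a=-2, c=M4/2=332/1305, d=(M5−M4)/(6·3)=-332/11745, b=Δ4−h4·(2M4+M5)/6=641/1305
t_q=41/4 → seg 3, τ=9/4; S=0+-2896/1305·τ+847/1305·τ²+-103/2349·τ³=-20479/9280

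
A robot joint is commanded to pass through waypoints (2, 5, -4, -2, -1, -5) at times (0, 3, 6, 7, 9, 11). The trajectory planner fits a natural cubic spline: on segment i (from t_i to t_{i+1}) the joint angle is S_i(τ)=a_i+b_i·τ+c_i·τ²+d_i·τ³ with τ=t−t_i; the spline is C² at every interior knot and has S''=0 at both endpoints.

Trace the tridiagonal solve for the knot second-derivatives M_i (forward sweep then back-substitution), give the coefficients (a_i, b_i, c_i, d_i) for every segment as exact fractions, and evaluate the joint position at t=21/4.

Δ: Δ0=1, Δ1=-3, Δ2=2, Δ3=1/2, Δ4=-2
row 1: diag=12, rhs=-24; c'=1/4, d'=-2
row 2: denom=8−3·1/4=29/4; d'=(30−3·-2)/(29/4)=144/29
row 3: denom=6−1·4/29=170/29; d'=(-9−1·144/29)/(170/29)=-81/34
row 4: denom=8−2·29/85=622/85; d'=(-15−2·-81/34)/(622/85)=-435/311
back: M4=-435/311
back: M3=-81/34−29/85·-435/311=-1185/622
back: M2=144/29−4/29·-1185/622=1626/311
back: M1=-2−1/4·1626/311=-2057/622
M: M0=0, M1=-2057/622, M2=1626/311, M3=-1185/622, M4=-435/311, M5=0
seg 0: a=2, c=M0/2=0, d=(M1−M0)/(6·3)=-2057/11196, b=Δ0−h0·(2M0+M1)/6=3301/1244
seg 1: a=5, c=M1/2=-2057/1244, d=(M2−M1)/(6·3)=5309/11196, b=Δ1−h1·(2M1+M2)/6=-1435/622
seg 2: a=-4, c=M2/2=813/311, d=(M3−M2)/(6·1)=-1479/1244, b=Δ2−h2·(2M2+M3)/6=715/1244
seg 3: a=-2, c=M3/2=-1185/1244, d=(M4−M3)/(6·2)=105/2488, b=Δ3−h3·(2M3+M4)/6=1391/622
seg 4: a=-1, c=M4/2=-435/622, d=(M5−M4)/(6·2)=145/1244, b=Δ4−h4·(2M4+M5)/6=-332/311
t_q=21/4 → seg 1, τ=9/4; S=5+-1435/622·τ+-2057/1244·τ²+5309/11196·τ³=-251639/79616

  seg 0: a=2 b=3301/1244 c=0 d=-2057/11196
  seg 1: a=5 b=-1435/622 c=-2057/1244 d=5309/11196
  seg 2: a=-4 b=715/1244 c=813/311 d=-1479/1244
  seg 3: a=-2 b=1391/622 c=-1185/1244 d=105/2488
  seg 4: a=-1 b=-332/311 c=-435/622 d=145/1244
S(21/4) = -251639/79616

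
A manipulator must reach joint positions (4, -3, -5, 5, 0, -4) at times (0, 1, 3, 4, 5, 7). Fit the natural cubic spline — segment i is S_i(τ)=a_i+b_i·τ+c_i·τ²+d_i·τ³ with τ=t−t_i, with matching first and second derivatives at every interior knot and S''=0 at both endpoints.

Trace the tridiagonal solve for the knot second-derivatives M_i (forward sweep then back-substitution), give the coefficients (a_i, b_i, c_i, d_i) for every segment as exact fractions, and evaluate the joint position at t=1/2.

Δ: Δ0=-7, Δ1=-1, Δ2=10, Δ3=-5, Δ4=-2
row 1: diag=6, rhs=36; c'=1/3, d'=6
row 2: denom=6−2·1/3=16/3; d'=(66−2·6)/(16/3)=81/8
row 3: denom=4−1·3/16=61/16; d'=(-90−1·81/8)/(61/16)=-1602/61
row 4: denom=6−1·16/61=350/61; d'=(18−1·-1602/61)/(350/61)=54/7
back: M4=54/7
back: M3=-1602/61−16/61·54/7=-198/7
back: M2=81/8−3/16·-198/7=108/7
back: M1=6−1/3·108/7=6/7
M: M0=0, M1=6/7, M2=108/7, M3=-198/7, M4=54/7, M5=0
seg 0: a=4, c=M0/2=0, d=(M1−M0)/(6·1)=1/7, b=Δ0−h0·(2M0+M1)/6=-50/7
seg 1: a=-3, c=M1/2=3/7, d=(M2−M1)/(6·2)=17/14, b=Δ1−h1·(2M1+M2)/6=-47/7
seg 2: a=-5, c=M2/2=54/7, d=(M3−M2)/(6·1)=-51/7, b=Δ2−h2·(2M2+M3)/6=67/7
seg 3: a=5, c=M3/2=-99/7, d=(M4−M3)/(6·1)=6, b=Δ3−h3·(2M3+M4)/6=22/7
seg 4: a=0, c=M4/2=27/7, d=(M5−M4)/(6·2)=-9/14, b=Δ4−h4·(2M4+M5)/6=-50/7
t_q=1/2 → seg 0, τ=1/2; S=4+-50/7·τ+0·τ²+1/7·τ³=25/56

  seg 0: a=4 b=-50/7 c=0 d=1/7
  seg 1: a=-3 b=-47/7 c=3/7 d=17/14
  seg 2: a=-5 b=67/7 c=54/7 d=-51/7
  seg 3: a=5 b=22/7 c=-99/7 d=6
  seg 4: a=0 b=-50/7 c=27/7 d=-9/14
S(1/2) = 25/56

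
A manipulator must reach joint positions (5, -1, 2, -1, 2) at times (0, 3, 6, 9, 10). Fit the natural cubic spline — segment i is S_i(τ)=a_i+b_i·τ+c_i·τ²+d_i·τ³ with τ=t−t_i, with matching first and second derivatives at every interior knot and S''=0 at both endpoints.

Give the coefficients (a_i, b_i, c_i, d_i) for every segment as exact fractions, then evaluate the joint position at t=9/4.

Δ: Δ0=-2, Δ1=1, Δ2=-1, Δ3=3
row 1: diag=12, rhs=18; c'=1/4, d'=3/2
row 2: denom=12−3·1/4=45/4; d'=(-12−3·3/2)/(45/4)=-22/15
row 3: denom=8−3·4/15=36/5; d'=(24−3·-22/15)/(36/5)=71/18
back: M3=71/18
back: M2=-22/15−4/15·71/18=-68/27
back: M1=3/2−1/4·-68/27=115/54
M: M0=0, M1=115/54, M2=-68/27, M3=71/18, M4=0
seg 0: a=5, c=M0/2=0, d=(M1−M0)/(6·3)=115/972, b=Δ0−h0·(2M0+M1)/6=-331/108
seg 1: a=-1, c=M1/2=115/108, d=(M2−M1)/(6·3)=-251/972, b=Δ1−h1·(2M1+M2)/6=7/54
seg 2: a=2, c=M2/2=-34/27, d=(M3−M2)/(6·3)=349/972, b=Δ2−h2·(2M2+M3)/6=-49/108
seg 3: a=-1, c=M3/2=71/36, d=(M4−M3)/(6·1)=-71/108, b=Δ3−h3·(2M3+M4)/6=91/54
t_q=9/4 → seg 0, τ=9/4; S=5+-331/108·τ+0·τ²+115/972·τ³=-421/768

  seg 0: a=5 b=-331/108 c=0 d=115/972
  seg 1: a=-1 b=7/54 c=115/108 d=-251/972
  seg 2: a=2 b=-49/108 c=-34/27 d=349/972
  seg 3: a=-1 b=91/54 c=71/36 d=-71/108
S(9/4) = -421/768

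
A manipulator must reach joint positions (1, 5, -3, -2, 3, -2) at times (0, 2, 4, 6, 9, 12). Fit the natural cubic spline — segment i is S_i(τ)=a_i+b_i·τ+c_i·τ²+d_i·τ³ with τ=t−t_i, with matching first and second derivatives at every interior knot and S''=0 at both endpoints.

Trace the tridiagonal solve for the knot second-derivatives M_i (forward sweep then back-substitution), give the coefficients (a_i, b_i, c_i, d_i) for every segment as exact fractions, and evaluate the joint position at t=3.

  seg 0: a=1 b=4073/1046 c=0 d=-1981/4184
  seg 1: a=5 b=-935/523 c=-5943/2092 d=3629/4184
  seg 2: a=-3 b=-2869/1046 c=1236/523 d=-194/523
  seg 3: a=-2 b=2363/1046 c=72/523 d=-3155/28242
  seg 4: a=3 b=36/523 c=-2723/3138 d=2723/28242
S(3) = 5183/4184

Δ: Δ0=2, Δ1=-4, Δ2=1/2, Δ3=5/3, Δ4=-5/3
row 1: diag=8, rhs=-36; c'=1/4, d'=-9/2
row 2: denom=8−2·1/4=15/2; d'=(27−2·-9/2)/(15/2)=24/5
row 3: denom=10−2·4/15=142/15; d'=(7−2·24/5)/(142/15)=-39/142
row 4: denom=12−3·45/142=1569/142; d'=(-20−3·-39/142)/(1569/142)=-2723/1569
back: M4=-2723/1569
back: M3=-39/142−45/142·-2723/1569=144/523
back: M2=24/5−4/15·144/523=2472/523
back: M1=-9/2−1/4·2472/523=-5943/1046
M: M0=0, M1=-5943/1046, M2=2472/523, M3=144/523, M4=-2723/1569, M5=0
seg 0: a=1, c=M0/2=0, d=(M1−M0)/(6·2)=-1981/4184, b=Δ0−h0·(2M0+M1)/6=4073/1046
seg 1: a=5, c=M1/2=-5943/2092, d=(M2−M1)/(6·2)=3629/4184, b=Δ1−h1·(2M1+M2)/6=-935/523
seg 2: a=-3, c=M2/2=1236/523, d=(M3−M2)/(6·2)=-194/523, b=Δ2−h2·(2M2+M3)/6=-2869/1046
seg 3: a=-2, c=M3/2=72/523, d=(M4−M3)/(6·3)=-3155/28242, b=Δ3−h3·(2M3+M4)/6=2363/1046
seg 4: a=3, c=M4/2=-2723/3138, d=(M5−M4)/(6·3)=2723/28242, b=Δ4−h4·(2M4+M5)/6=36/523
t_q=3 → seg 1, τ=1; S=5+-935/523·τ+-5943/2092·τ²+3629/4184·τ³=5183/4184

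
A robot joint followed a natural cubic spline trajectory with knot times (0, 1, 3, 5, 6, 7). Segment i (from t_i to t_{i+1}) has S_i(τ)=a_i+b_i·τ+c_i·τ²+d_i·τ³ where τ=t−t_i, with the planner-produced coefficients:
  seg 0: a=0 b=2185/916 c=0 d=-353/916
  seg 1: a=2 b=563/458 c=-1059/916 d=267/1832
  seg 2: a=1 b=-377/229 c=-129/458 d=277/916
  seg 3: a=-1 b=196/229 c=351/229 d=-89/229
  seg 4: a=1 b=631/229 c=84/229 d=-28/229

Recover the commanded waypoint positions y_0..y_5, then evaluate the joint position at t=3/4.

y_0=0 y_1=2 y_2=1 y_3=-1 y_4=1 y_5=4
S(3/4) = 95349/58624

y_0 = S_0(0) = a_0 = 0
y_1 = S_1(0) = a_1 = 2
y_2 = S_2(0) = a_2 = 1
y_3 = S_3(0) = a_3 = -1
y_4 = S_4(0) = a_4 = 1
y_5 = S_4(1) = 4
t_q=3/4 is in segment 0 (τ=3/4); S_0(τ)=95349/58624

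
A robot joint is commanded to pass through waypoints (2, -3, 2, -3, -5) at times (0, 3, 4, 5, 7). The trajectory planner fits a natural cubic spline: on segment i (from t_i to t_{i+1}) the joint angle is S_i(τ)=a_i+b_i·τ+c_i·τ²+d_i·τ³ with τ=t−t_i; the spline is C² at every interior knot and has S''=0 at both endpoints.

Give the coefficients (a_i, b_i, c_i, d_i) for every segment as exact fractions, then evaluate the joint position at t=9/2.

Δ: Δ0=-5/3, Δ1=5, Δ2=-5, Δ3=-1
row 1: diag=8, rhs=40; c'=1/8, d'=5
row 2: denom=4−1·1/8=31/8; d'=(-60−1·5)/(31/8)=-520/31
row 3: denom=6−1·8/31=178/31; d'=(24−1·-520/31)/(178/31)=632/89
back: M3=632/89
back: M2=-520/31−8/31·632/89=-1656/89
back: M1=5−1/8·-1656/89=652/89
M: M0=0, M1=652/89, M2=-1656/89, M3=632/89, M4=0
seg 0: a=2, c=M0/2=0, d=(M1−M0)/(6·3)=326/801, b=Δ0−h0·(2M0+M1)/6=-1423/267
seg 1: a=-3, c=M1/2=326/89, d=(M2−M1)/(6·1)=-1154/267, b=Δ1−h1·(2M1+M2)/6=1511/267
seg 2: a=2, c=M2/2=-828/89, d=(M3−M2)/(6·1)=1144/267, b=Δ2−h2·(2M2+M3)/6=5/267
seg 3: a=-3, c=M3/2=316/89, d=(M4−M3)/(6·2)=-158/267, b=Δ3−h3·(2M3+M4)/6=-1531/267
t_q=9/2 → seg 2, τ=1/2; S=2+5/267·τ+-828/89·τ²+1144/267·τ³=39/178

  seg 0: a=2 b=-1423/267 c=0 d=326/801
  seg 1: a=-3 b=1511/267 c=326/89 d=-1154/267
  seg 2: a=2 b=5/267 c=-828/89 d=1144/267
  seg 3: a=-3 b=-1531/267 c=316/89 d=-158/267
S(9/2) = 39/178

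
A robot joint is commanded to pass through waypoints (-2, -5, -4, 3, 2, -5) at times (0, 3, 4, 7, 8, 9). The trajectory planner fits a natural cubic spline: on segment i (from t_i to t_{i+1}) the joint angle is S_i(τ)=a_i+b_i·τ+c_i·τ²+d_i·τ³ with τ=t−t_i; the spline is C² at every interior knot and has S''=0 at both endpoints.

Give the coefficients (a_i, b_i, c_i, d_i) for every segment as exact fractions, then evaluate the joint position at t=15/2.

Δ: Δ0=-1, Δ1=1, Δ2=7/3, Δ3=-1, Δ4=-7
row 1: diag=8, rhs=12; c'=1/8, d'=3/2
row 2: denom=8−1·1/8=63/8; d'=(8−1·3/2)/(63/8)=52/63
row 3: denom=8−3·8/21=48/7; d'=(-20−3·52/63)/(48/7)=-59/18
row 4: denom=4−1·7/48=185/48; d'=(-36−1·-59/18)/(185/48)=-4712/555
back: M4=-4712/555
back: M3=-59/18−7/48·-4712/555=-1132/555
back: M2=52/63−8/21·-1132/555=2668/1665
back: M1=3/2−1/8·2668/1665=2164/1665
M: M0=0, M1=2164/1665, M2=2668/1665, M3=-1132/555, M4=-4712/555, M5=0
seg 0: a=-2, c=M0/2=0, d=(M1−M0)/(6·3)=1082/14985, b=Δ0−h0·(2M0+M1)/6=-2747/1665
seg 1: a=-5, c=M1/2=1082/1665, d=(M2−M1)/(6·1)=28/555, b=Δ1−h1·(2M1+M2)/6=499/1665
seg 2: a=-4, c=M2/2=1334/1665, d=(M3−M2)/(6·3)=-3032/14985, b=Δ2−h2·(2M2+M3)/6=583/333
seg 3: a=3, c=M3/2=-566/555, d=(M4−M3)/(6·1)=-358/333, b=Δ3−h3·(2M3+M4)/6=1823/1665
seg 4: a=2, c=M4/2=-2356/555, d=(M5−M4)/(6·1)=2356/1665, b=Δ4−h4·(2M4+M5)/6=-6943/1665
t_q=15/2 → seg 3, τ=1/2; S=3+1823/1665·τ+-566/555·τ²+-358/333·τ³=2337/740

  seg 0: a=-2 b=-2747/1665 c=0 d=1082/14985
  seg 1: a=-5 b=499/1665 c=1082/1665 d=28/555
  seg 2: a=-4 b=583/333 c=1334/1665 d=-3032/14985
  seg 3: a=3 b=1823/1665 c=-566/555 d=-358/333
  seg 4: a=2 b=-6943/1665 c=-2356/555 d=2356/1665
S(15/2) = 2337/740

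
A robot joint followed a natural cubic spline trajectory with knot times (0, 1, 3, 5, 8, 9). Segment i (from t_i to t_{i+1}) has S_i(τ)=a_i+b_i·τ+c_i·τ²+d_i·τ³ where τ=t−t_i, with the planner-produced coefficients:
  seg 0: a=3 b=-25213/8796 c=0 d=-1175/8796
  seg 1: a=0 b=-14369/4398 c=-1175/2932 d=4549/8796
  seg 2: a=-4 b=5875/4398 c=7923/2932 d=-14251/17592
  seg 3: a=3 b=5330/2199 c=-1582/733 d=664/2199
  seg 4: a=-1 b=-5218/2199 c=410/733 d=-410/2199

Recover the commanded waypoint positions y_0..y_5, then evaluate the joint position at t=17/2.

y_0 = S_0(0) = a_0 = 3
y_1 = S_1(0) = a_1 = 0
y_2 = S_2(0) = a_2 = -4
y_3 = S_3(0) = a_3 = 3
y_4 = S_4(0) = a_4 = -1
y_5 = S_4(1) = -3
t_q=17/2 is in segment 4 (τ=1/2); S_4(τ)=-6069/2932

y_0=3 y_1=0 y_2=-4 y_3=3 y_4=-1 y_5=-3
S(17/2) = -6069/2932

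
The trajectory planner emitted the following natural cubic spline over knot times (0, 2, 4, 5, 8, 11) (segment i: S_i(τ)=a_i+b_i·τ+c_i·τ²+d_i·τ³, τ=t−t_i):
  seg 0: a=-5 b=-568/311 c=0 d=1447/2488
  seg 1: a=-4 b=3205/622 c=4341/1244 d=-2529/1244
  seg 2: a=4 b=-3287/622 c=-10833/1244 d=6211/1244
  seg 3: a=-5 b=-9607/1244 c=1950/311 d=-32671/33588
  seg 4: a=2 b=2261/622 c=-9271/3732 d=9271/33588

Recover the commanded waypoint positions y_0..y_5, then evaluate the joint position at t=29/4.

y_0 = S_0(0) = a_0 = -5
y_1 = S_1(0) = a_1 = -4
y_2 = S_2(0) = a_2 = 4
y_3 = S_3(0) = a_3 = -5
y_4 = S_4(0) = a_4 = 2
y_5 = S_4(3) = -2
t_q=29/4 is in segment 3 (τ=9/4); S_3(τ)=-136405/79616

y_0=-5 y_1=-4 y_2=4 y_3=-5 y_4=2 y_5=-2
S(29/4) = -136405/79616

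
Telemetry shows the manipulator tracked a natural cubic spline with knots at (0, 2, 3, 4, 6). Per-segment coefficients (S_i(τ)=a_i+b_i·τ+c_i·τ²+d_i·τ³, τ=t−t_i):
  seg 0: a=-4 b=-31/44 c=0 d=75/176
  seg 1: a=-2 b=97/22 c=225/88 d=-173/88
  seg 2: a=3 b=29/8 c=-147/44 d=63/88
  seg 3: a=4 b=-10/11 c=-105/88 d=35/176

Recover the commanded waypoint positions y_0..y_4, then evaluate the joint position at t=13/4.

y_0 = S_0(0) = a_0 = -4
y_1 = S_1(0) = a_1 = -2
y_2 = S_2(0) = a_2 = 3
y_3 = S_3(0) = a_3 = 4
y_4 = S_3(2) = -1
t_q=13/4 is in segment 2 (τ=1/4); S_2(τ)=20887/5632

y_0=-4 y_1=-2 y_2=3 y_3=4 y_4=-1
S(13/4) = 20887/5632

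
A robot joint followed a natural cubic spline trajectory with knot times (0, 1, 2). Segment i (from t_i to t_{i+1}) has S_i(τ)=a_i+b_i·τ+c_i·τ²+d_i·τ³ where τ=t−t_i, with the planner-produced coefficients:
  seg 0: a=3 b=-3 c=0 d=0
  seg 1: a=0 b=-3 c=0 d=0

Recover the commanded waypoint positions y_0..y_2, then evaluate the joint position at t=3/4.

y_0 = S_0(0) = a_0 = 3
y_1 = S_1(0) = a_1 = 0
y_2 = S_1(1) = -3
t_q=3/4 is in segment 0 (τ=3/4); S_0(τ)=3/4

y_0=3 y_1=0 y_2=-3
S(3/4) = 3/4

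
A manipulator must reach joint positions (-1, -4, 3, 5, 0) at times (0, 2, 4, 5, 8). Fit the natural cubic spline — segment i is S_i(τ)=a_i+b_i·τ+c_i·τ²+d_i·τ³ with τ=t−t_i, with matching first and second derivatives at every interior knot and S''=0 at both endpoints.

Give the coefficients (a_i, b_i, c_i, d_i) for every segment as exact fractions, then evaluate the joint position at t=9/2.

  seg 0: a=-1 b=-1529/516 c=0 d=755/2064
  seg 1: a=-4 b=184/129 c=755/344 d=-1195/2064
  seg 2: a=3 b=1681/516 c=-55/43 d=11/516
  seg 3: a=5 b=197/258 c=-209/172 d=209/1548
S(9/2) = 5933/1376

Δ: Δ0=-3/2, Δ1=7/2, Δ2=2, Δ3=-5/3
row 1: diag=8, rhs=30; c'=1/4, d'=15/4
row 2: denom=6−2·1/4=11/2; d'=(-9−2·15/4)/(11/2)=-3
row 3: denom=8−1·2/11=86/11; d'=(-22−1·-3)/(86/11)=-209/86
back: M3=-209/86
back: M2=-3−2/11·-209/86=-110/43
back: M1=15/4−1/4·-110/43=755/172
M: M0=0, M1=755/172, M2=-110/43, M3=-209/86, M4=0
seg 0: a=-1, c=M0/2=0, d=(M1−M0)/(6·2)=755/2064, b=Δ0−h0·(2M0+M1)/6=-1529/516
seg 1: a=-4, c=M1/2=755/344, d=(M2−M1)/(6·2)=-1195/2064, b=Δ1−h1·(2M1+M2)/6=184/129
seg 2: a=3, c=M2/2=-55/43, d=(M3−M2)/(6·1)=11/516, b=Δ2−h2·(2M2+M3)/6=1681/516
seg 3: a=5, c=M3/2=-209/172, d=(M4−M3)/(6·3)=209/1548, b=Δ3−h3·(2M3+M4)/6=197/258
t_q=9/2 → seg 2, τ=1/2; S=3+1681/516·τ+-55/43·τ²+11/516·τ³=5933/1376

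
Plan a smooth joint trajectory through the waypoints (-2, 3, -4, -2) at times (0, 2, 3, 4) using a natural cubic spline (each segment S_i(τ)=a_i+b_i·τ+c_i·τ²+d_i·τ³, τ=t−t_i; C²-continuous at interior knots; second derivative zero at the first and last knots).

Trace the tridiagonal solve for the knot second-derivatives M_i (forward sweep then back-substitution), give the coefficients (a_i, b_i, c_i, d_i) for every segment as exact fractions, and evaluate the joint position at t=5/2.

  seg 0: a=-2 b=303/46 c=0 d=-47/46
  seg 1: a=3 b=-261/46 c=-141/23 d=221/46
  seg 2: a=-4 b=-81/23 c=381/46 d=-127/46
S(5/2) = -283/368

Δ: Δ0=5/2, Δ1=-7, Δ2=2
row 1: diag=6, rhs=-57; c'=1/6, d'=-19/2
row 2: denom=4−1·1/6=23/6; d'=(54−1·-19/2)/(23/6)=381/23
back: M2=381/23
back: M1=-19/2−1/6·381/23=-282/23
M: M0=0, M1=-282/23, M2=381/23, M3=0
seg 0: a=-2, c=M0/2=0, d=(M1−M0)/(6·2)=-47/46, b=Δ0−h0·(2M0+M1)/6=303/46
seg 1: a=3, c=M1/2=-141/23, d=(M2−M1)/(6·1)=221/46, b=Δ1−h1·(2M1+M2)/6=-261/46
seg 2: a=-4, c=M2/2=381/46, d=(M3−M2)/(6·1)=-127/46, b=Δ2−h2·(2M2+M3)/6=-81/23
t_q=5/2 → seg 1, τ=1/2; S=3+-261/46·τ+-141/23·τ²+221/46·τ³=-283/368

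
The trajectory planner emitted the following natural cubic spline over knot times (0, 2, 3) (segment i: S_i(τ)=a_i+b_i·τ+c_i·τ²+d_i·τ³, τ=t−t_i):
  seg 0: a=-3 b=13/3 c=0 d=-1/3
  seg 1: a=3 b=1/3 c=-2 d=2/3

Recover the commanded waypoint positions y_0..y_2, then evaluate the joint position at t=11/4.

y_0 = S_0(0) = a_0 = -3
y_1 = S_1(0) = a_1 = 3
y_2 = S_1(1) = 2
t_q=11/4 is in segment 1 (τ=3/4); S_1(τ)=77/32

y_0=-3 y_1=3 y_2=2
S(11/4) = 77/32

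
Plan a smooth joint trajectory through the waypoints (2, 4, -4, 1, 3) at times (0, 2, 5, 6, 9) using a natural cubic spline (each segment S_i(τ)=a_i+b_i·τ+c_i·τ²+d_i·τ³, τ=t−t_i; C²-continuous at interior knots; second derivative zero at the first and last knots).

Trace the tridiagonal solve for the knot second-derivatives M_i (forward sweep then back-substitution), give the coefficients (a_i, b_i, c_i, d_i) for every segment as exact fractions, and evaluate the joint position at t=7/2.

Δ: Δ0=1, Δ1=-8/3, Δ2=5, Δ3=2/3
row 1: diag=10, rhs=-22; c'=3/10, d'=-11/5
row 2: denom=8−3·3/10=71/10; d'=(46−3·-11/5)/(71/10)=526/71
row 3: denom=8−1·10/71=558/71; d'=(-26−1·526/71)/(558/71)=-1186/279
back: M3=-1186/279
back: M2=526/71−10/71·-1186/279=2234/279
back: M1=-11/5−3/10·2234/279=-428/93
M: M0=0, M1=-428/93, M2=2234/279, M3=-1186/279, M4=0
seg 0: a=2, c=M0/2=0, d=(M1−M0)/(6·2)=-107/279, b=Δ0−h0·(2M0+M1)/6=707/279
seg 1: a=4, c=M1/2=-214/93, d=(M2−M1)/(6·3)=1759/2511, b=Δ1−h1·(2M1+M2)/6=-577/279
seg 2: a=-4, c=M2/2=1117/279, d=(M3−M2)/(6·1)=-190/93, b=Δ2−h2·(2M2+M3)/6=848/279
seg 3: a=1, c=M3/2=-593/279, d=(M4−M3)/(6·3)=593/2511, b=Δ3−h3·(2M3+M4)/6=1372/279
t_q=7/2 → seg 1, τ=3/2; S=4+-577/279·τ+-214/93·τ²+1759/2511·τ³=-475/248

  seg 0: a=2 b=707/279 c=0 d=-107/279
  seg 1: a=4 b=-577/279 c=-214/93 d=1759/2511
  seg 2: a=-4 b=848/279 c=1117/279 d=-190/93
  seg 3: a=1 b=1372/279 c=-593/279 d=593/2511
S(7/2) = -475/248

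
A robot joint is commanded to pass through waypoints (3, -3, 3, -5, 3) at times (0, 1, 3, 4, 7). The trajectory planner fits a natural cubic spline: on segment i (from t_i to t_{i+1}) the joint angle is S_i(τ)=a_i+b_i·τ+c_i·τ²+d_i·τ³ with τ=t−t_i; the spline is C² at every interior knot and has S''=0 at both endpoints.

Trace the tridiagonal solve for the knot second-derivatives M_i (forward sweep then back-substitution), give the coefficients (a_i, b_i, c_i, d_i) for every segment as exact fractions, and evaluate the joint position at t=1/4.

Δ: Δ0=-6, Δ1=3, Δ2=-8, Δ3=8/3
row 1: diag=6, rhs=54; c'=1/3, d'=9
row 2: denom=6−2·1/3=16/3; d'=(-66−2·9)/(16/3)=-63/4
row 3: denom=8−1·3/16=125/16; d'=(64−1·-63/4)/(125/16)=1276/125
back: M3=1276/125
back: M2=-63/4−3/16·1276/125=-2208/125
back: M1=9−1/3·-2208/125=1861/125
M: M0=0, M1=1861/125, M2=-2208/125, M3=1276/125, M4=0
seg 0: a=3, c=M0/2=0, d=(M1−M0)/(6·1)=1861/750, b=Δ0−h0·(2M0+M1)/6=-6361/750
seg 1: a=-3, c=M1/2=1861/250, d=(M2−M1)/(6·2)=-4069/1500, b=Δ1−h1·(2M1+M2)/6=-389/375
seg 2: a=3, c=M2/2=-1104/125, d=(M3−M2)/(6·1)=1742/375, b=Δ2−h2·(2M2+M3)/6=-286/75
seg 3: a=-5, c=M3/2=638/125, d=(M4−M3)/(6·3)=-638/1125, b=Δ3−h3·(2M3+M4)/6=-2828/375
t_q=1/4 → seg 0, τ=1/4; S=3+-6361/750·τ+0·τ²+1861/750·τ³=2939/3200

  seg 0: a=3 b=-6361/750 c=0 d=1861/750
  seg 1: a=-3 b=-389/375 c=1861/250 d=-4069/1500
  seg 2: a=3 b=-286/75 c=-1104/125 d=1742/375
  seg 3: a=-5 b=-2828/375 c=638/125 d=-638/1125
S(1/4) = 2939/3200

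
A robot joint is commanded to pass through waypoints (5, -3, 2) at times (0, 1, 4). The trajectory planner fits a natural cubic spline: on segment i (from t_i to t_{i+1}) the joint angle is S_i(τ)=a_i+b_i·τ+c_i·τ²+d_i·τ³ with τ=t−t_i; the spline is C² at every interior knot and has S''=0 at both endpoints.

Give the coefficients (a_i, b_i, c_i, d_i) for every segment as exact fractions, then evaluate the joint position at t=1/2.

  seg 0: a=5 b=-221/24 c=0 d=29/24
  seg 1: a=-3 b=-67/12 c=29/8 d=-29/72
S(1/2) = 35/64

Δ: Δ0=-8, Δ1=5/3
row 1: diag=8, rhs=58; c'=3/8, d'=29/4
back: M1=29/4
M: M0=0, M1=29/4, M2=0
seg 0: a=5, c=M0/2=0, d=(M1−M0)/(6·1)=29/24, b=Δ0−h0·(2M0+M1)/6=-221/24
seg 1: a=-3, c=M1/2=29/8, d=(M2−M1)/(6·3)=-29/72, b=Δ1−h1·(2M1+M2)/6=-67/12
t_q=1/2 → seg 0, τ=1/2; S=5+-221/24·τ+0·τ²+29/24·τ³=35/64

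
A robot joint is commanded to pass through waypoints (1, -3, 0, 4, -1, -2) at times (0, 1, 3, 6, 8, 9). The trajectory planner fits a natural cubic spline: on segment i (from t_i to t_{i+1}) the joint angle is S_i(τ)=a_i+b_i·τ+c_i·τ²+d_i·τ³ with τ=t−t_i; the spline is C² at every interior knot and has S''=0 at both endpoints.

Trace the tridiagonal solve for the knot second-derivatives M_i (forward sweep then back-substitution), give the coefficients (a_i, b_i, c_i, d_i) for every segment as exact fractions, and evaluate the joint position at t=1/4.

Δ: Δ0=-4, Δ1=3/2, Δ2=4/3, Δ3=-5/2, Δ4=-1
row 1: diag=6, rhs=33; c'=1/3, d'=11/2
row 2: denom=10−2·1/3=28/3; d'=(-1−2·11/2)/(28/3)=-9/7
row 3: denom=10−3·9/28=253/28; d'=(-23−3·-9/7)/(253/28)=-536/253
row 4: denom=6−2·56/253=1406/253; d'=(9−2·-536/253)/(1406/253)=3349/1406
back: M4=3349/1406
back: M3=-536/253−56/253·3349/1406=-1860/703
back: M2=-9/7−9/28·-1860/703=-306/703
back: M1=11/2−1/3·-306/703=7937/1406
M: M0=0, M1=7937/1406, M2=-306/703, M3=-1860/703, M4=3349/1406, M5=0
seg 0: a=1, c=M0/2=0, d=(M1−M0)/(6·1)=7937/8436, b=Δ0−h0·(2M0+M1)/6=-41681/8436
seg 1: a=-3, c=M1/2=7937/2812, d=(M2−M1)/(6·2)=-8549/16872, b=Δ1−h1·(2M1+M2)/6=-8935/4218
seg 2: a=0, c=M2/2=-153/703, d=(M3−M2)/(6·3)=-7/57, b=Δ2−h2·(2M2+M3)/6=6520/2109
seg 3: a=4, c=M3/2=-930/703, d=(M4−M3)/(6·2)=7069/16872, b=Δ3−h3·(2M3+M4)/6=-3227/2109
seg 4: a=-1, c=M4/2=3349/2812, d=(M5−M4)/(6·1)=-3349/8436, b=Δ4−h4·(2M4+M5)/6=-7567/4218
t_q=1/4 → seg 0, τ=1/4; S=1+-41681/8436·τ+0·τ²+7937/8436·τ³=-39685/179968

  seg 0: a=1 b=-41681/8436 c=0 d=7937/8436
  seg 1: a=-3 b=-8935/4218 c=7937/2812 d=-8549/16872
  seg 2: a=0 b=6520/2109 c=-153/703 d=-7/57
  seg 3: a=4 b=-3227/2109 c=-930/703 d=7069/16872
  seg 4: a=-1 b=-7567/4218 c=3349/2812 d=-3349/8436
S(1/4) = -39685/179968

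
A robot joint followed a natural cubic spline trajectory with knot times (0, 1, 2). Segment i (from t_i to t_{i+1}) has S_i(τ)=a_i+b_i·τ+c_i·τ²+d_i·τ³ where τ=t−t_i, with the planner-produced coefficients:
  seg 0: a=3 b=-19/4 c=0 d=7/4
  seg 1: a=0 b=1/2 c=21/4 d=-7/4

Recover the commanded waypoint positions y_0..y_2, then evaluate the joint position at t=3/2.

y_0=3 y_1=0 y_2=4
S(3/2) = 43/32

y_0 = S_0(0) = a_0 = 3
y_1 = S_1(0) = a_1 = 0
y_2 = S_1(1) = 4
t_q=3/2 is in segment 1 (τ=1/2); S_1(τ)=43/32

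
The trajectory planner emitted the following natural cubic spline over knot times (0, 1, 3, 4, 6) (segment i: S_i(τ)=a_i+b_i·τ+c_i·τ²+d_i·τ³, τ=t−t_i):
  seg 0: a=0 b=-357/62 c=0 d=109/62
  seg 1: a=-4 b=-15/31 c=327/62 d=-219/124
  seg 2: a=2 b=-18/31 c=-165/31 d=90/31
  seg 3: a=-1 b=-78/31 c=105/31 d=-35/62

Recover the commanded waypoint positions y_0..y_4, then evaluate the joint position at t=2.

y_0 = S_0(0) = a_0 = 0
y_1 = S_1(0) = a_1 = -4
y_2 = S_2(0) = a_2 = 2
y_3 = S_3(0) = a_3 = -1
y_4 = S_3(2) = 3
t_q=2 is in segment 1 (τ=1); S_1(τ)=-121/124

y_0=0 y_1=-4 y_2=2 y_3=-1 y_4=3
S(2) = -121/124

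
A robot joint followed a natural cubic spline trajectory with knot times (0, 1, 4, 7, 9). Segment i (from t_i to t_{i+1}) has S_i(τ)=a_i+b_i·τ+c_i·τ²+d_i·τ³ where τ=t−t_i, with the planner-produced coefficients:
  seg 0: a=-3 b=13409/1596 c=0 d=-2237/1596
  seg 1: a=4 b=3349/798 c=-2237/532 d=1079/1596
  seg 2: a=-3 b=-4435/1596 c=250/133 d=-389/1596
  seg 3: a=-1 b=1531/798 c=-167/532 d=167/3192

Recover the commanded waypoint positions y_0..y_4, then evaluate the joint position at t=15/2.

y_0=-3 y_1=4 y_2=-3 y_3=-1 y_4=2
S(15/2) = -137/1216

y_0 = S_0(0) = a_0 = -3
y_1 = S_1(0) = a_1 = 4
y_2 = S_2(0) = a_2 = -3
y_3 = S_3(0) = a_3 = -1
y_4 = S_3(2) = 2
t_q=15/2 is in segment 3 (τ=1/2); S_3(τ)=-137/1216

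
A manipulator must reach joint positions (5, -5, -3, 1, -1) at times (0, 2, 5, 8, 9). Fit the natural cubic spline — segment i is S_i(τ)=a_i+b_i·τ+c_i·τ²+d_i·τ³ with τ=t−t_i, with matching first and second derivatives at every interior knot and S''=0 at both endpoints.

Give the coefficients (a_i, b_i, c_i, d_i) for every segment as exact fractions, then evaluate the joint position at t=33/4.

  seg 0: a=5 b=-814/133 c=0 d=149/532
  seg 1: a=-5 b=-367/133 c=447/266 d=-1289/7182
  seg 2: a=-3 b=659/266 c=26/399 d=-1069/7182
  seg 3: a=1 b=-153/133 c=-339/266 d=113/266
S(33/4) = 1555/2432

Δ: Δ0=-5, Δ1=2/3, Δ2=4/3, Δ3=-2
row 1: diag=10, rhs=34; c'=3/10, d'=17/5
row 2: denom=12−3·3/10=111/10; d'=(4−3·17/5)/(111/10)=-62/111
row 3: denom=8−3·10/37=266/37; d'=(-20−3·-62/111)/(266/37)=-339/133
back: M3=-339/133
back: M2=-62/111−10/37·-339/133=52/399
back: M1=17/5−3/10·52/399=447/133
M: M0=0, M1=447/133, M2=52/399, M3=-339/133, M4=0
seg 0: a=5, c=M0/2=0, d=(M1−M0)/(6·2)=149/532, b=Δ0−h0·(2M0+M1)/6=-814/133
seg 1: a=-5, c=M1/2=447/266, d=(M2−M1)/(6·3)=-1289/7182, b=Δ1−h1·(2M1+M2)/6=-367/133
seg 2: a=-3, c=M2/2=26/399, d=(M3−M2)/(6·3)=-1069/7182, b=Δ2−h2·(2M2+M3)/6=659/266
seg 3: a=1, c=M3/2=-339/266, d=(M4−M3)/(6·1)=113/266, b=Δ3−h3·(2M3+M4)/6=-153/133
t_q=33/4 → seg 3, τ=1/4; S=1+-153/133·τ+-339/266·τ²+113/266·τ³=1555/2432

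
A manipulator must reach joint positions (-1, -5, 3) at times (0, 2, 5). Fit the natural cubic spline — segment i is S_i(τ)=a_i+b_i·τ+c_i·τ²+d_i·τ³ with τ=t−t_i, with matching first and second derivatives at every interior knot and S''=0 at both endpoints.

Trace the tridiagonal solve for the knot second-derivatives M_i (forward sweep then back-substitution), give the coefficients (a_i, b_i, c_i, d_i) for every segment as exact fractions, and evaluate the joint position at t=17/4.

Δ: Δ0=-2, Δ1=8/3
row 1: diag=10, rhs=28; c'=3/10, d'=14/5
back: M1=14/5
M: M0=0, M1=14/5, M2=0
seg 0: a=-1, c=M0/2=0, d=(M1−M0)/(6·2)=7/30, b=Δ0−h0·(2M0+M1)/6=-44/15
seg 1: a=-5, c=M1/2=7/5, d=(M2−M1)/(6·3)=-7/45, b=Δ1−h1·(2M1+M2)/6=-2/15
t_q=17/4 → seg 1, τ=9/4; S=-5+-2/15·τ+7/5·τ²+-7/45·τ³=1/64

  seg 0: a=-1 b=-44/15 c=0 d=7/30
  seg 1: a=-5 b=-2/15 c=7/5 d=-7/45
S(17/4) = 1/64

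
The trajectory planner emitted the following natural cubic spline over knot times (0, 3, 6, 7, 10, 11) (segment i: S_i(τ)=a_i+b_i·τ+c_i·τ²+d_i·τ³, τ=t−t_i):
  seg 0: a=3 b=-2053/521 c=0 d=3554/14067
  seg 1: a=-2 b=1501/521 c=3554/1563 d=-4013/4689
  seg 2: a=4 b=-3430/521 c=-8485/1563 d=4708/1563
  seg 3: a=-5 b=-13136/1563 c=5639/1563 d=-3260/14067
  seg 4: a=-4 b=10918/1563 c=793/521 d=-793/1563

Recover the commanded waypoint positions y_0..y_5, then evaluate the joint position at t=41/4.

y_0=3 y_1=-2 y_2=4 y_3=-5 y_4=-4 y_5=4
S(41/4) = -72239/33344

y_0 = S_0(0) = a_0 = 3
y_1 = S_1(0) = a_1 = -2
y_2 = S_2(0) = a_2 = 4
y_3 = S_3(0) = a_3 = -5
y_4 = S_4(0) = a_4 = -4
y_5 = S_4(1) = 4
t_q=41/4 is in segment 4 (τ=1/4); S_4(τ)=-72239/33344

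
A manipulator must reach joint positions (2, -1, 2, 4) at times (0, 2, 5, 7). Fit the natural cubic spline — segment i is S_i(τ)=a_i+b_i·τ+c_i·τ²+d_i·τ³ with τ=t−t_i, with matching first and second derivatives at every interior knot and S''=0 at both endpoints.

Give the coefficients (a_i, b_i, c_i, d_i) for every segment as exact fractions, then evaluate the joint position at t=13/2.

Δ: Δ0=-3/2, Δ1=1, Δ2=1
row 1: diag=10, rhs=15; c'=3/10, d'=3/2
row 2: denom=10−3·3/10=91/10; d'=(0−3·3/2)/(91/10)=-45/91
back: M2=-45/91
back: M1=3/2−3/10·-45/91=150/91
M: M0=0, M1=150/91, M2=-45/91, M3=0
seg 0: a=2, c=M0/2=0, d=(M1−M0)/(6·2)=25/182, b=Δ0−h0·(2M0+M1)/6=-373/182
seg 1: a=-1, c=M1/2=75/91, d=(M2−M1)/(6·3)=-5/42, b=Δ1−h1·(2M1+M2)/6=-73/182
seg 2: a=2, c=M2/2=-45/182, d=(M3−M2)/(6·2)=15/364, b=Δ2−h2·(2M2+M3)/6=121/91
t_q=13/2 → seg 2, τ=3/2; S=2+121/91·τ+-45/182·τ²+15/364·τ³=10417/2912

  seg 0: a=2 b=-373/182 c=0 d=25/182
  seg 1: a=-1 b=-73/182 c=75/91 d=-5/42
  seg 2: a=2 b=121/91 c=-45/182 d=15/364
S(13/2) = 10417/2912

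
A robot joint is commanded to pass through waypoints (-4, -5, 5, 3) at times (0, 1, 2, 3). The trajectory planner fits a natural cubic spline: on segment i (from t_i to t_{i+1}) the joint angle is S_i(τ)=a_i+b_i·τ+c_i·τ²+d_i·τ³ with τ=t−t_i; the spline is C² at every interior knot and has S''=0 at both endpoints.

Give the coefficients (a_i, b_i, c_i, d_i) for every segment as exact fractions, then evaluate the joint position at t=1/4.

  seg 0: a=-4 b=-71/15 c=0 d=56/15
  seg 1: a=-5 b=97/15 c=56/5 d=-23/3
  seg 2: a=5 b=88/15 c=-59/5 d=59/15
S(1/4) = -41/8

Δ: Δ0=-1, Δ1=10, Δ2=-2
row 1: diag=4, rhs=66; c'=1/4, d'=33/2
row 2: denom=4−1·1/4=15/4; d'=(-72−1·33/2)/(15/4)=-118/5
back: M2=-118/5
back: M1=33/2−1/4·-118/5=112/5
M: M0=0, M1=112/5, M2=-118/5, M3=0
seg 0: a=-4, c=M0/2=0, d=(M1−M0)/(6·1)=56/15, b=Δ0−h0·(2M0+M1)/6=-71/15
seg 1: a=-5, c=M1/2=56/5, d=(M2−M1)/(6·1)=-23/3, b=Δ1−h1·(2M1+M2)/6=97/15
seg 2: a=5, c=M2/2=-59/5, d=(M3−M2)/(6·1)=59/15, b=Δ2−h2·(2M2+M3)/6=88/15
t_q=1/4 → seg 0, τ=1/4; S=-4+-71/15·τ+0·τ²+56/15·τ³=-41/8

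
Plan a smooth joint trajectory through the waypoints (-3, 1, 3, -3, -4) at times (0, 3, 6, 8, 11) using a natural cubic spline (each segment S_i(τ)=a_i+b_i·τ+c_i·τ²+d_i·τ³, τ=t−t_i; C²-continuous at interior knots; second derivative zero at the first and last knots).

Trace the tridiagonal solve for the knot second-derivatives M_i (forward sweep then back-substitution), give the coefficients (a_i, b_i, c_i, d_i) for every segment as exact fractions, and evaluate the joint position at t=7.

Δ: Δ0=4/3, Δ1=2/3, Δ2=-3, Δ3=-1/3
row 1: diag=12, rhs=-4; c'=1/4, d'=-1/3
row 2: denom=10−3·1/4=37/4; d'=(-22−3·-1/3)/(37/4)=-84/37
row 3: denom=10−2·8/37=354/37; d'=(16−2·-84/37)/(354/37)=380/177
back: M3=380/177
back: M2=-84/37−8/37·380/177=-484/177
back: M1=-1/3−1/4·-484/177=62/177
M: M0=0, M1=62/177, M2=-484/177, M3=380/177, M4=0
seg 0: a=-3, c=M0/2=0, d=(M1−M0)/(6·3)=31/1593, b=Δ0−h0·(2M0+M1)/6=205/177
seg 1: a=1, c=M1/2=31/177, d=(M2−M1)/(6·3)=-91/531, b=Δ1−h1·(2M1+M2)/6=298/177
seg 2: a=3, c=M2/2=-242/177, d=(M3−M2)/(6·2)=24/59, b=Δ2−h2·(2M2+M3)/6=-335/177
seg 3: a=-3, c=M3/2=190/177, d=(M4−M3)/(6·3)=-190/1593, b=Δ3−h3·(2M3+M4)/6=-439/177
t_q=7 → seg 2, τ=1; S=3+-335/177·τ+-242/177·τ²+24/59·τ³=26/177

  seg 0: a=-3 b=205/177 c=0 d=31/1593
  seg 1: a=1 b=298/177 c=31/177 d=-91/531
  seg 2: a=3 b=-335/177 c=-242/177 d=24/59
  seg 3: a=-3 b=-439/177 c=190/177 d=-190/1593
S(7) = 26/177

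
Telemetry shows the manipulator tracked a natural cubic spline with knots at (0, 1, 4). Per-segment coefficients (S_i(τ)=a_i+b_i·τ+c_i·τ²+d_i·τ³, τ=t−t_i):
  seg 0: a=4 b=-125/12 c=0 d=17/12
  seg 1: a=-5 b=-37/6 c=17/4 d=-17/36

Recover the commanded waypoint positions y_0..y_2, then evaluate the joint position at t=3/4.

y_0=4 y_1=-5 y_2=2
S(3/4) = -823/256

y_0 = S_0(0) = a_0 = 4
y_1 = S_1(0) = a_1 = -5
y_2 = S_1(3) = 2
t_q=3/4 is in segment 0 (τ=3/4); S_0(τ)=-823/256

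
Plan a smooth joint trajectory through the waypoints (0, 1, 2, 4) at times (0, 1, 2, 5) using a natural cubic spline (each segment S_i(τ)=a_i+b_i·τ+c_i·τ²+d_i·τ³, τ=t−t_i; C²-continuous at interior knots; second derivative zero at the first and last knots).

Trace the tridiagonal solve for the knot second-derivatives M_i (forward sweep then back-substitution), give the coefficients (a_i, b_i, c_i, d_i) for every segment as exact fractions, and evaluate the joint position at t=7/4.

  seg 0: a=0 b=92/93 c=0 d=1/93
  seg 1: a=1 b=95/93 c=1/31 d=-5/93
  seg 2: a=2 b=86/93 c=-4/31 d=4/279
S(7/4) = 3495/1984

Δ: Δ0=1, Δ1=1, Δ2=2/3
row 1: diag=4, rhs=0; c'=1/4, d'=0
row 2: denom=8−1·1/4=31/4; d'=(-2−1·0)/(31/4)=-8/31
back: M2=-8/31
back: M1=0−1/4·-8/31=2/31
M: M0=0, M1=2/31, M2=-8/31, M3=0
seg 0: a=0, c=M0/2=0, d=(M1−M0)/(6·1)=1/93, b=Δ0−h0·(2M0+M1)/6=92/93
seg 1: a=1, c=M1/2=1/31, d=(M2−M1)/(6·1)=-5/93, b=Δ1−h1·(2M1+M2)/6=95/93
seg 2: a=2, c=M2/2=-4/31, d=(M3−M2)/(6·3)=4/279, b=Δ2−h2·(2M2+M3)/6=86/93
t_q=7/4 → seg 1, τ=3/4; S=1+95/93·τ+1/31·τ²+-5/93·τ³=3495/1984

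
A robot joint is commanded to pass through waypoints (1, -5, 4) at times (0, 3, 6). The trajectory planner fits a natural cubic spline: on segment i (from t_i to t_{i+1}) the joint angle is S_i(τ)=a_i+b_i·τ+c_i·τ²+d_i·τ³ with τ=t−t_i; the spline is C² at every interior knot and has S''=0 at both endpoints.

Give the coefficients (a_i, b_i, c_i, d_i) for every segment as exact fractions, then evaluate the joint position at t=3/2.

  seg 0: a=1 b=-13/4 c=0 d=5/36
  seg 1: a=-5 b=1/2 c=5/4 d=-5/36
S(3/2) = -109/32

Δ: Δ0=-2, Δ1=3
row 1: diag=12, rhs=30; c'=1/4, d'=5/2
back: M1=5/2
M: M0=0, M1=5/2, M2=0
seg 0: a=1, c=M0/2=0, d=(M1−M0)/(6·3)=5/36, b=Δ0−h0·(2M0+M1)/6=-13/4
seg 1: a=-5, c=M1/2=5/4, d=(M2−M1)/(6·3)=-5/36, b=Δ1−h1·(2M1+M2)/6=1/2
t_q=3/2 → seg 0, τ=3/2; S=1+-13/4·τ+0·τ²+5/36·τ³=-109/32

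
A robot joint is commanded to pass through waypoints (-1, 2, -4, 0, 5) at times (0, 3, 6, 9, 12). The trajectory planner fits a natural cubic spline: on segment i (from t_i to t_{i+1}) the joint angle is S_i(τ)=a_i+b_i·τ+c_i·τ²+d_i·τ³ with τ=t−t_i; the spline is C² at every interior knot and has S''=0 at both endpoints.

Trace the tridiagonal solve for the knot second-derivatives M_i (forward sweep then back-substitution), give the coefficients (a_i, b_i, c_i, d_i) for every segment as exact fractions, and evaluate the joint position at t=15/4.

Δ: Δ0=1, Δ1=-2, Δ2=4/3, Δ3=5/3
row 1: diag=12, rhs=-18; c'=1/4, d'=-3/2
row 2: denom=12−3·1/4=45/4; d'=(20−3·-3/2)/(45/4)=98/45
row 3: denom=12−3·4/15=56/5; d'=(2−3·98/45)/(56/5)=-17/42
back: M3=-17/42
back: M2=98/45−4/15·-17/42=16/7
back: M1=-3/2−1/4·16/7=-29/14
M: M0=0, M1=-29/14, M2=16/7, M3=-17/42, M4=0
seg 0: a=-1, c=M0/2=0, d=(M1−M0)/(6·3)=-29/252, b=Δ0−h0·(2M0+M1)/6=57/28
seg 1: a=2, c=M1/2=-29/28, d=(M2−M1)/(6·3)=61/252, b=Δ1−h1·(2M1+M2)/6=-15/14
seg 2: a=-4, c=M2/2=8/7, d=(M3−M2)/(6·3)=-113/756, b=Δ2−h2·(2M2+M3)/6=-3/4
seg 3: a=0, c=M3/2=-17/84, d=(M4−M3)/(6·3)=17/756, b=Δ3−h3·(2M3+M4)/6=29/14
t_q=15/4 → seg 1, τ=3/4; S=2+-15/14·τ+-29/28·τ²+61/252·τ³=1283/1792

  seg 0: a=-1 b=57/28 c=0 d=-29/252
  seg 1: a=2 b=-15/14 c=-29/28 d=61/252
  seg 2: a=-4 b=-3/4 c=8/7 d=-113/756
  seg 3: a=0 b=29/14 c=-17/84 d=17/756
S(15/4) = 1283/1792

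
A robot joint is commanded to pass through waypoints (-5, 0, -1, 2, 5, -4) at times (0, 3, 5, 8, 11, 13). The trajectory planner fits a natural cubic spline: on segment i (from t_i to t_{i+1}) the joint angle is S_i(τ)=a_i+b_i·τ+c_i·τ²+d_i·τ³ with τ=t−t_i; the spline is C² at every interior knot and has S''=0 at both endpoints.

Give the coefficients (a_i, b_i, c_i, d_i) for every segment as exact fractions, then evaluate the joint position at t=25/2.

Δ: Δ0=5/3, Δ1=-1/2, Δ2=1, Δ3=1, Δ4=-9/2
row 1: diag=10, rhs=-13; c'=1/5, d'=-13/10
row 2: denom=10−2·1/5=48/5; d'=(9−2·-13/10)/(48/5)=29/24
row 3: denom=12−3·5/16=177/16; d'=(0−3·29/24)/(177/16)=-58/177
row 4: denom=10−3·16/59=542/59; d'=(-33−3·-58/177)/(542/59)=-1889/542
back: M4=-1889/542
back: M3=-58/177−16/59·-1889/542=502/813
back: M2=29/24−5/16·502/813=1651/1626
back: M1=-13/10−1/5·1651/1626=-1222/813
M: M0=0, M1=-1222/813, M2=1651/1626, M3=502/813, M4=-1889/542, M5=0
seg 0: a=-5, c=M0/2=0, d=(M1−M0)/(6·3)=-611/7317, b=Δ0−h0·(2M0+M1)/6=1966/813
seg 1: a=0, c=M1/2=-611/813, d=(M2−M1)/(6·2)=455/2168, b=Δ1−h1·(2M1+M2)/6=133/813
seg 2: a=-1, c=M2/2=1651/3252, d=(M3−M2)/(6·3)=-647/29268, b=Δ2−h2·(2M2+M3)/6=-527/1626
seg 3: a=2, c=M3/2=251/813, d=(M4−M3)/(6·3)=-6671/29268, b=Δ3−h3·(2M3+M4)/6=6911/3252
seg 4: a=5, c=M4/2=-1889/1084, d=(M5−M4)/(6·2)=1889/6504, b=Δ4−h4·(2M4+M5)/6=-3539/1626
t_q=25/2 → seg 4, τ=3/2; S=5+-3539/1626·τ+-1889/1084·τ²+1889/6504·τ³=-20907/17344

  seg 0: a=-5 b=1966/813 c=0 d=-611/7317
  seg 1: a=0 b=133/813 c=-611/813 d=455/2168
  seg 2: a=-1 b=-527/1626 c=1651/3252 d=-647/29268
  seg 3: a=2 b=6911/3252 c=251/813 d=-6671/29268
  seg 4: a=5 b=-3539/1626 c=-1889/1084 d=1889/6504
S(25/2) = -20907/17344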